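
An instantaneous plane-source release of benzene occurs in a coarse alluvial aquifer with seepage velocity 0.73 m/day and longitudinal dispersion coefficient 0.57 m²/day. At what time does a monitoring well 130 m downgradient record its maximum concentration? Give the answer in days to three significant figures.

177 days

For the 1D instantaneous-source solution, setting ∂C/∂t = 0 at fixed x gives v²t² + 2Dt − x² = 0, so t = (√(D² + v²x²) − D)/v².
√(D² + v²x²) = √(0.57² + 0.73² × 130²) = 94.90; v² = 0.5329.
t = (94.90 − 0.57)/0.5329 = 177 days (vs. the pure-advection estimate x/v = 178 d).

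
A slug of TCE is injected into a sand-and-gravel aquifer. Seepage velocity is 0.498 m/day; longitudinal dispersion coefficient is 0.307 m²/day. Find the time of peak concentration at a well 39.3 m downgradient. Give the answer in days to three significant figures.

77.7 days

For the 1D instantaneous-source solution, setting ∂C/∂t = 0 at fixed x gives v²t² + 2Dt − x² = 0, so t = (√(D² + v²x²) − D)/v².
√(D² + v²x²) = √(0.307² + 0.498² × 39.3²) = 19.57; v² = 0.248004.
t = (19.57 − 0.307)/0.248004 = 77.7 days (vs. the pure-advection estimate x/v = 78.9 d).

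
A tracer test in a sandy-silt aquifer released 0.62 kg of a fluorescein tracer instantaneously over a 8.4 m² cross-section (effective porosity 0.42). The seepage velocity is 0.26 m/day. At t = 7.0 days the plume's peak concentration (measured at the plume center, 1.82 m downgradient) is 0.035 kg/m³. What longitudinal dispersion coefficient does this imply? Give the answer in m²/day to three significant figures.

At the plume center C_max = M/(n_e·A·√(4πDt)), so D = M²/(4πt·(n_e·A·C_max)²).
n_e·A·C_max = 0.42 × 8.4 × 0.035 = 0.1235 kg/m.
D = 0.62²/(4π × 7.0 × 0.1235²) = 0.287 m²/day.

0.287 m²/day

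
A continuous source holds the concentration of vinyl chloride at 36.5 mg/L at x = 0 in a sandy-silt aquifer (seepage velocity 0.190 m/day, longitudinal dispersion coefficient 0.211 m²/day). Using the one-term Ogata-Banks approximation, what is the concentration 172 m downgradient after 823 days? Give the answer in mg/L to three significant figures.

7.33 mg/L

For a continuous step input, C/C₀ ≈ ½·erfc((x−vt)/(2√(Dt))).
vt = 0.190 × 823 = 156.37 m and 2√(Dt) = 2√(0.211 × 823) = 26.36 m.
Argument (x−vt)/(2√(Dt)) = (172 − 156.37)/26.36 = 0.5929; ½·erfc(0.5929) = 0.2009.
C = 36.5 × 0.2009 = 7.33 mg/L.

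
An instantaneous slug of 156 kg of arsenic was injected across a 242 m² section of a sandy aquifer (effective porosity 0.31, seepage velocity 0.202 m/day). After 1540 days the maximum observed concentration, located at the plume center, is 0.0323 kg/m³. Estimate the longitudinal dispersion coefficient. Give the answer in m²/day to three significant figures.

0.214 m²/day

At the plume center C_max = M/(n_e·A·√(4πDt)), so D = M²/(4πt·(n_e·A·C_max)²).
n_e·A·C_max = 0.31 × 242 × 0.0323 = 2.423 kg/m.
D = 156²/(4π × 1540 × 2.423²) = 0.214 m²/day.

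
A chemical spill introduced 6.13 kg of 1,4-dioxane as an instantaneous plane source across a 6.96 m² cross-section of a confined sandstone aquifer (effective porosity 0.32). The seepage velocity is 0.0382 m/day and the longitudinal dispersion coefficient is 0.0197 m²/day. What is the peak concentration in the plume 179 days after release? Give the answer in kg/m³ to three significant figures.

0.413 kg/m³

The peak of an instantaneous 1D plume sits at x = vt; there the Gaussian factor is 1 and C_max = M/(n_e·A·√(4πDt)), where n_e·A is the pore area the mass is dissolved in.
√(4πDt) = √(4π × 0.0197 × 179) = 6.657 m, so C_max = 6.13/(0.32 × 6.96 × 6.657) = 0.413 kg/m³.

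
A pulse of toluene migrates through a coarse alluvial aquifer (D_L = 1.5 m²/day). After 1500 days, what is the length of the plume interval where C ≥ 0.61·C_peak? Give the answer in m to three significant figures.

The plume is Gaussian with σ = √(2Dt) = √(2 × 1.5 × 1500) = 67.08 m.
C/C_peak = exp(−Δx²/(2σ²)) = 0.61 ⇒ Δx = σ·√(−2 ln 0.61) = 67.08 × 0.9943 = 66.70 m.
Width = 2Δx = 133 m.

133 m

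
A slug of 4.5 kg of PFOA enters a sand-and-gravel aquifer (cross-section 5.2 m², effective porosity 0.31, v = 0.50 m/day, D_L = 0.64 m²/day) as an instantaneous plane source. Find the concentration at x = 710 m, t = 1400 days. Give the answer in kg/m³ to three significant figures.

For an instantaneous plane source, C(x,t) = M/(n_e·A·√(4πDt)) · exp(−(x−vt)²/(4Dt)), with n_e·A the pore (flow) area.
Plume center vt = 0.50 × 1400 = 700 m, so the well at 710 m is 10 m downgradient of the peak.
√(4πDt) = 106.1 m, giving peak height M/(n_e·A·√(4πDt)) = 4.5/(0.31 × 5.2 × 106.1) = 0.02631 kg/m³.
(x−vt)²/(4Dt) = (10)²/(4 × 0.64 × 1400) = 0.02790; exp(−0.02790) = 0.9725.
C = 0.02631 × 0.9725 = 0.0256 kg/m³.

0.0256 kg/m³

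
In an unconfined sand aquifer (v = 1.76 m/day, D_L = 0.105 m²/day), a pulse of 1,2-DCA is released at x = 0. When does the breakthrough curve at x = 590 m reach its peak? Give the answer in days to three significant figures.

For the 1D instantaneous-source solution, setting ∂C/∂t = 0 at fixed x gives v²t² + 2Dt − x² = 0, so t = (√(D² + v²x²) − D)/v².
√(D² + v²x²) = √(0.105² + 1.76² × 590²) = 1038; v² = 3.0976.
t = (1038 − 0.105)/3.0976 = 335 days (vs. the pure-advection estimate x/v = 335 d).

335 days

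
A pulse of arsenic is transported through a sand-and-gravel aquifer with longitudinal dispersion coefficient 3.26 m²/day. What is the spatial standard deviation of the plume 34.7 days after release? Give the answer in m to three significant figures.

Dispersive spreading gives a Gaussian with σ² = 2Dt; advection only shifts the center.
σ = √(2 × 3.26 × 34.7) = 15.0 m.

15.0 m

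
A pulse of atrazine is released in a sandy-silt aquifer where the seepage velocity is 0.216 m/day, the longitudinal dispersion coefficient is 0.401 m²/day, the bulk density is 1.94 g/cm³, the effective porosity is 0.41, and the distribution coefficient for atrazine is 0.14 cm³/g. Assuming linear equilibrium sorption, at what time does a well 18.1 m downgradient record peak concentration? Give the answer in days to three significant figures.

Retardation factor R = 1 + ρ_b·K_d/n = 1 + 1.94 × 0.14/0.41 = 1.662.
Sorption retards both mechanisms: v_R = v/R = 0.1300 m/day, D_R = D/R = 0.2413 m²/day.
Peak time from v_R²t² + 2D_R t − x² = 0: t = (√(D_R² + v_R²x²) − D_R)/v_R².
√(D_R² + v_R²x²) = √(0.2413² + 0.1300² × 18.1²) = 2.365; v_R² = 0.01690.
t = (2.365 − 0.2413)/0.01690 = 126 days.

126 days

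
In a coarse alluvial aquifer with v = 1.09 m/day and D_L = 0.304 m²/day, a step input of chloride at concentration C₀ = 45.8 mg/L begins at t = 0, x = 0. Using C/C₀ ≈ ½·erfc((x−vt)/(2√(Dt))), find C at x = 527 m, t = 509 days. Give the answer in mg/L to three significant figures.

For a continuous step input, C/C₀ ≈ ½·erfc((x−vt)/(2√(Dt))).
vt = 1.09 × 509 = 554.81 m and 2√(Dt) = 2√(0.304 × 509) = 24.88 m.
Argument (x−vt)/(2√(Dt)) = (527 − 554.81)/24.88 = -1.118; ½·erfc(-1.118) = 0.9431.
C = 45.8 × 0.9431 = 43.2 mg/L.

43.2 mg/L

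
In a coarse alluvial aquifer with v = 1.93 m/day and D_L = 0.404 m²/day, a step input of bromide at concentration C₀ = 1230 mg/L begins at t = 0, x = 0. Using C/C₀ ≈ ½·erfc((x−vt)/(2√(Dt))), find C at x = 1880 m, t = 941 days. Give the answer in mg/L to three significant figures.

For a continuous step input, C/C₀ ≈ ½·erfc((x−vt)/(2√(Dt))).
vt = 1.93 × 941 = 1816.13 m and 2√(Dt) = 2√(0.404 × 941) = 39.00 m.
Argument (x−vt)/(2√(Dt)) = (1880 − 1816.13)/39.00 = 1.638; ½·erfc(1.638) = 0.01027.
C = 1230 × 0.01027 = 12.6 mg/L.

12.6 mg/L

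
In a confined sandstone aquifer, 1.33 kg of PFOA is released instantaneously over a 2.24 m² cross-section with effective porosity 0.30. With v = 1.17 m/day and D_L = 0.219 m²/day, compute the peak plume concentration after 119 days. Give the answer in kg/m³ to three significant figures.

0.109 kg/m³

The peak of an instantaneous 1D plume sits at x = vt; there the Gaussian factor is 1 and C_max = M/(n_e·A·√(4πDt)), where n_e·A is the pore area the mass is dissolved in.
√(4πDt) = √(4π × 0.219 × 119) = 18.10 m, so C_max = 1.33/(0.30 × 2.24 × 18.10) = 0.109 kg/m³.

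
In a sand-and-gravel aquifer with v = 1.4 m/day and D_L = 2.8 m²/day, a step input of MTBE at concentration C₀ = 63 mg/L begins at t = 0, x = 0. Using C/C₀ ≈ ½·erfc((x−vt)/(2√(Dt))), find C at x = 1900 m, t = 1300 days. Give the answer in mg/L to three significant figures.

For a continuous step input, C/C₀ ≈ ½·erfc((x−vt)/(2√(Dt))).
vt = 1.4 × 1300 = 1820 m and 2√(Dt) = 2√(2.8 × 1300) = 120.7 m.
Argument (x−vt)/(2√(Dt)) = (1900 − 1820)/120.7 = 0.6628; ½·erfc(0.6628) = 0.1743.
C = 63 × 0.1743 = 11.0 mg/L.

11.0 mg/L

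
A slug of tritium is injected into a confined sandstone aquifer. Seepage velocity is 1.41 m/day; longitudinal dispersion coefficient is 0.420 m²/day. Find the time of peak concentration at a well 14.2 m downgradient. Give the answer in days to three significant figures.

For the 1D instantaneous-source solution, setting ∂C/∂t = 0 at fixed x gives v²t² + 2Dt − x² = 0, so t = (√(D² + v²x²) − D)/v².
√(D² + v²x²) = √(0.420² + 1.41² × 14.2²) = 20.03; v² = 1.9881.
t = (20.03 − 0.420)/1.9881 = 9.86 days (vs. the pure-advection estimate x/v = 10.1 d).

9.86 days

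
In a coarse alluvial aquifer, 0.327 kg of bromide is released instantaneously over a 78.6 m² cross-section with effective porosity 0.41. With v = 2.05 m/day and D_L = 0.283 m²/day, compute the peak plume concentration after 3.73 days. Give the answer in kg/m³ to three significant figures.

The peak of an instantaneous 1D plume sits at x = vt; there the Gaussian factor is 1 and C_max = M/(n_e·A·√(4πDt)), where n_e·A is the pore area the mass is dissolved in.
√(4πDt) = √(4π × 0.283 × 3.73) = 3.642 m, so C_max = 0.327/(0.41 × 78.6 × 3.642) = 0.00279 kg/m³.

0.00279 kg/m³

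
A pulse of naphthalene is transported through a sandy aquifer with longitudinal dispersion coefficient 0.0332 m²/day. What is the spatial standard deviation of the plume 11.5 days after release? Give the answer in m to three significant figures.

0.874 m

Dispersive spreading gives a Gaussian with σ² = 2Dt; advection only shifts the center.
σ = √(2 × 0.0332 × 11.5) = 0.874 m.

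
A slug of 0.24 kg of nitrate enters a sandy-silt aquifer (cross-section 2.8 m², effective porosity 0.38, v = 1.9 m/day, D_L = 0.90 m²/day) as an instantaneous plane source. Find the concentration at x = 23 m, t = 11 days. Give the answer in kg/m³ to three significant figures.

For an instantaneous plane source, C(x,t) = M/(n_e·A·√(4πDt)) · exp(−(x−vt)²/(4Dt)), with n_e·A the pore (flow) area.
Plume center vt = 1.9 × 11 = 20.9 m, so the well at 23 m is 2.1 m downgradient of the peak.
√(4πDt) = 11.15 m, giving peak height M/(n_e·A·√(4πDt)) = 0.24/(0.38 × 2.8 × 11.15) = 0.02023 kg/m³.
(x−vt)²/(4Dt) = (2.1)²/(4 × 0.90 × 11) = 0.1114; exp(−0.1114) = 0.8946.
C = 0.02023 × 0.8946 = 0.0181 kg/m³.

0.0181 kg/m³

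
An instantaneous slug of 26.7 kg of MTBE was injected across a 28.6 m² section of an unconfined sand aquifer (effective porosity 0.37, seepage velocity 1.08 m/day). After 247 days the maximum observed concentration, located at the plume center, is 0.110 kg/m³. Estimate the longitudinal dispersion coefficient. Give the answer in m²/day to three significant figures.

At the plume center C_max = M/(n_e·A·√(4πDt)), so D = M²/(4πt·(n_e·A·C_max)²).
n_e·A·C_max = 0.37 × 28.6 × 0.110 = 1.164 kg/m.
D = 26.7²/(4π × 247 × 1.164²) = 0.170 m²/day.

0.170 m²/day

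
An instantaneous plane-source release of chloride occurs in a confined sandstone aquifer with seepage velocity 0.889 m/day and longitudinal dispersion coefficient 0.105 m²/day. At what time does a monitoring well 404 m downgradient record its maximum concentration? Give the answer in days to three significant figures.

For the 1D instantaneous-source solution, setting ∂C/∂t = 0 at fixed x gives v²t² + 2Dt − x² = 0, so t = (√(D² + v²x²) − D)/v².
√(D² + v²x²) = √(0.105² + 0.889² × 404²) = 359.2; v² = 0.790321.
t = (359.2 − 0.105)/0.790321 = 454 days (vs. the pure-advection estimate x/v = 454 d).

454 days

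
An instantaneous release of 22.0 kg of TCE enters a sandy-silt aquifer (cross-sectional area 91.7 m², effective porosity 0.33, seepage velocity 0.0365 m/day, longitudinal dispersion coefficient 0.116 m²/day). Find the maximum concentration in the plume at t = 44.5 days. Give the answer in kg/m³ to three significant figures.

0.0903 kg/m³

The peak of an instantaneous 1D plume sits at x = vt; there the Gaussian factor is 1 and C_max = M/(n_e·A·√(4πDt)), where n_e·A is the pore area the mass is dissolved in.
√(4πDt) = √(4π × 0.116 × 44.5) = 8.054 m, so C_max = 22.0/(0.33 × 91.7 × 8.054) = 0.0903 kg/m³.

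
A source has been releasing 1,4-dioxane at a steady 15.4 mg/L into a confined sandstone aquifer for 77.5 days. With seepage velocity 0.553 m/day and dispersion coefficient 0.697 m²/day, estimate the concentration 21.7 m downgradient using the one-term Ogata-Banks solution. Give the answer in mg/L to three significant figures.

For a continuous step input, C/C₀ ≈ ½·erfc((x−vt)/(2√(Dt))).
vt = 0.553 × 77.5 = 42.8575 m and 2√(Dt) = 2√(0.697 × 77.5) = 14.70 m.
Argument (x−vt)/(2√(Dt)) = (21.7 − 42.8575)/14.70 = -1.439; ½·erfc(-1.439) = 0.9791.
C = 15.4 × 0.9791 = 15.1 mg/L.

15.1 mg/L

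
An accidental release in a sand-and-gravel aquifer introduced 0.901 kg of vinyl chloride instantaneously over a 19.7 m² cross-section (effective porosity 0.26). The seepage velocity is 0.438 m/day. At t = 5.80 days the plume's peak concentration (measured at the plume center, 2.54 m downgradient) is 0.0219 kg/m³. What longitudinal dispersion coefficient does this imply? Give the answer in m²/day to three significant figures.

At the plume center C_max = M/(n_e·A·√(4πDt)), so D = M²/(4πt·(n_e·A·C_max)²).
n_e·A·C_max = 0.26 × 19.7 × 0.0219 = 0.1122 kg/m.
D = 0.901²/(4π × 5.80 × 0.1122²) = 0.885 m²/day.

0.885 m²/day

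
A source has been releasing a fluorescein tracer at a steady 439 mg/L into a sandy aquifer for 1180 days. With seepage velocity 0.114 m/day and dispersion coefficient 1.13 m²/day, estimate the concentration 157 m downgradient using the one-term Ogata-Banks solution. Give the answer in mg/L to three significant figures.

For a continuous step input, C/C₀ ≈ ½·erfc((x−vt)/(2√(Dt))).
vt = 0.114 × 1180 = 134.52 m and 2√(Dt) = 2√(1.13 × 1180) = 73.03 m.
Argument (x−vt)/(2√(Dt)) = (157 − 134.52)/73.03 = 0.3078; ½·erfc(0.3078) = 0.3317.
C = 439 × 0.3317 = 146 mg/L.

146 mg/L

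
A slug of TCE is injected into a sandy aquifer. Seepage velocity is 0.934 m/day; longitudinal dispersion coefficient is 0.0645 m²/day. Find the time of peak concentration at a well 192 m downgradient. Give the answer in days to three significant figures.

For the 1D instantaneous-source solution, setting ∂C/∂t = 0 at fixed x gives v²t² + 2Dt − x² = 0, so t = (√(D² + v²x²) − D)/v².
√(D² + v²x²) = √(0.0645² + 0.934² × 192²) = 179.3; v² = 0.872356.
t = (179.3 − 0.0645)/0.872356 = 205 days (vs. the pure-advection estimate x/v = 206 d).

205 days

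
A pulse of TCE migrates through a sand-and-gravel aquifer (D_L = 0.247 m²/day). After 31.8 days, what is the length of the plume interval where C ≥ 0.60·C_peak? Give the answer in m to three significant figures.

The plume is Gaussian with σ = √(2Dt) = √(2 × 0.247 × 31.8) = 3.963 m.
C/C_peak = exp(−Δx²/(2σ²)) = 0.60 ⇒ Δx = σ·√(−2 ln 0.60) = 3.963 × 1.011 = 4.007 m.
Width = 2Δx = 8.01 m.

8.01 m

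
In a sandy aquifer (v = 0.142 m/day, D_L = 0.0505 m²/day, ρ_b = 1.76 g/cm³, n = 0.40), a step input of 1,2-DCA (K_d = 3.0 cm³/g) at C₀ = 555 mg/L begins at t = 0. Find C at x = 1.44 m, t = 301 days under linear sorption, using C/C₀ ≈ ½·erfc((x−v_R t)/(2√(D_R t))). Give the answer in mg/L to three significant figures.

476 mg/L

Retardation factor R = 1 + ρ_b·K_d/n = 1 + 1.76 × 3.0/0.40 = 14.20.
Sorption retards both mechanisms: v_R = v/R = 0.01000 m/day, D_R = D/R = 0.003556 m²/day.
v_R·t = 0.01000 × 301 = 3.01 m; 2√(D_R t) = 2.069 m; argument = (1.44 − 3.01)/2.069 = -0.7588.
C = C₀ × ½·erfc(-0.7588) = 555 × 0.8584 = 476 mg/L.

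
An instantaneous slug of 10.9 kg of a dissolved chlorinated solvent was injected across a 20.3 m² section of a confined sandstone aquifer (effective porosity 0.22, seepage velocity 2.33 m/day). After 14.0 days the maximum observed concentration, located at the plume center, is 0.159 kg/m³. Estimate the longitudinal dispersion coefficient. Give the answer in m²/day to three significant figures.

1.34 m²/day

At the plume center C_max = M/(n_e·A·√(4πDt)), so D = M²/(4πt·(n_e·A·C_max)²).
n_e·A·C_max = 0.22 × 20.3 × 0.159 = 0.7101 kg/m.
D = 10.9²/(4π × 14.0 × 0.7101²) = 1.34 m²/day.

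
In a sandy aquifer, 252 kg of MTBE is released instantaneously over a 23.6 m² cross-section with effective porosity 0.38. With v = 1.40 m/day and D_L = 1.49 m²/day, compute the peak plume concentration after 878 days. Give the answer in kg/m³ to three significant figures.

0.219 kg/m³

The peak of an instantaneous 1D plume sits at x = vt; there the Gaussian factor is 1 and C_max = M/(n_e·A·√(4πDt)), where n_e·A is the pore area the mass is dissolved in.
√(4πDt) = √(4π × 1.49 × 878) = 128.2 m, so C_max = 252/(0.38 × 23.6 × 128.2) = 0.219 kg/m³.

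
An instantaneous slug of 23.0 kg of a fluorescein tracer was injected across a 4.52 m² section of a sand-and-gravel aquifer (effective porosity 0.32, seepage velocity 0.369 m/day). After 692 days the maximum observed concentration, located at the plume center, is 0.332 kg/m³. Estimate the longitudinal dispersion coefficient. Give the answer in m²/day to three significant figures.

At the plume center C_max = M/(n_e·A·√(4πDt)), so D = M²/(4πt·(n_e·A·C_max)²).
n_e·A·C_max = 0.32 × 4.52 × 0.332 = 0.4802 kg/m.
D = 23.0²/(4π × 692 × 0.4802²) = 0.264 m²/day.

0.264 m²/day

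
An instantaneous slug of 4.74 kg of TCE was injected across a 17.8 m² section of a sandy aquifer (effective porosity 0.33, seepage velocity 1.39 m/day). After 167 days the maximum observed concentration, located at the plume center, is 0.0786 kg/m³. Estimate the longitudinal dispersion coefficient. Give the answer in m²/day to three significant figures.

0.0502 m²/day

At the plume center C_max = M/(n_e·A·√(4πDt)), so D = M²/(4πt·(n_e·A·C_max)²).
n_e·A·C_max = 0.33 × 17.8 × 0.0786 = 0.4617 kg/m.
D = 4.74²/(4π × 167 × 0.4617²) = 0.0502 m²/day.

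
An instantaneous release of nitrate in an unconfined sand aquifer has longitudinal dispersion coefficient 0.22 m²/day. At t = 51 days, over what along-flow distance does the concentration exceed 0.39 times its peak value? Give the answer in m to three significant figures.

The plume is Gaussian with σ = √(2Dt) = √(2 × 0.22 × 51) = 4.737 m.
C/C_peak = exp(−Δx²/(2σ²)) = 0.39 ⇒ Δx = σ·√(−2 ln 0.39) = 4.737 × 1.372 = 6.499 m.
Width = 2Δx = 13.0 m.

13.0 m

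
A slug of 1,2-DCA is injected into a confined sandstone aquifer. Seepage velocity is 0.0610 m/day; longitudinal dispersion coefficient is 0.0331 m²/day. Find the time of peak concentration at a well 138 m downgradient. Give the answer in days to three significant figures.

For the 1D instantaneous-source solution, setting ∂C/∂t = 0 at fixed x gives v²t² + 2Dt − x² = 0, so t = (√(D² + v²x²) − D)/v².
√(D² + v²x²) = √(0.0331² + 0.0610² × 138²) = 8.418; v² = 0.003721.
t = (8.418 − 0.0331)/0.003721 = 2250 days (vs. the pure-advection estimate x/v = 2260 d).

2250 days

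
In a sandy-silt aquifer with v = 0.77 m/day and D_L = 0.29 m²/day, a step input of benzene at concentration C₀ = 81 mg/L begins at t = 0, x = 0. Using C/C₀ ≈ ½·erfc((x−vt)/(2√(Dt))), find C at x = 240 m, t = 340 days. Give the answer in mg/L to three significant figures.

For a continuous step input, C/C₀ ≈ ½·erfc((x−vt)/(2√(Dt))).
vt = 0.77 × 340 = 261.8 m and 2√(Dt) = 2√(0.29 × 340) = 19.86 m.
Argument (x−vt)/(2√(Dt)) = (240 − 261.8)/19.86 = -1.098; ½·erfc(-1.098) = 0.9398.
C = 81 × 0.9398 = 76.1 mg/L.

76.1 mg/L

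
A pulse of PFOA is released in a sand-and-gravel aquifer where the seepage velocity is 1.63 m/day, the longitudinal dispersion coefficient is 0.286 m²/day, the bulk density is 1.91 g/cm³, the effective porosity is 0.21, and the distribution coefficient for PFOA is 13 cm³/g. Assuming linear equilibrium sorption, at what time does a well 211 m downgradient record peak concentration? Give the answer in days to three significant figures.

15400 days

Retardation factor R = 1 + ρ_b·K_d/n = 1 + 1.91 × 13/0.21 = 119.2.
Sorption retards both mechanisms: v_R = v/R = 0.01367 m/day, D_R = D/R = 0.002399 m²/day.
Peak time from v_R²t² + 2D_R t − x² = 0: t = (√(D_R² + v_R²x²) − D_R)/v_R².
√(D_R² + v_R²x²) = √(0.002399² + 0.01367² × 211²) = 2.884; v_R² = 0.0001869.
t = (2.884 − 0.002399)/0.0001869 = 15400 days.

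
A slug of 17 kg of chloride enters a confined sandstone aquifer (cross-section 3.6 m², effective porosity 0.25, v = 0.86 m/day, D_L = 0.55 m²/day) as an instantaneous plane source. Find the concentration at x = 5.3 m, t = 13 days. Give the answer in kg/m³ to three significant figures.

For an instantaneous plane source, C(x,t) = M/(n_e·A·√(4πDt)) · exp(−(x−vt)²/(4Dt)), with n_e·A the pore (flow) area.
Plume center vt = 0.86 × 13 = 11.18 m, so the well at 5.3 m is 5.88 m upgradient of the peak.
√(4πDt) = 9.479 m, giving peak height M/(n_e·A·√(4πDt)) = 17/(0.25 × 3.6 × 9.479) = 1.993 kg/m³.
(x−vt)²/(4Dt) = (-5.88)²/(4 × 0.55 × 13) = 1.209; exp(−1.209) = 0.2985.
C = 1.993 × 0.2985 = 0.595 kg/m³.

0.595 kg/m³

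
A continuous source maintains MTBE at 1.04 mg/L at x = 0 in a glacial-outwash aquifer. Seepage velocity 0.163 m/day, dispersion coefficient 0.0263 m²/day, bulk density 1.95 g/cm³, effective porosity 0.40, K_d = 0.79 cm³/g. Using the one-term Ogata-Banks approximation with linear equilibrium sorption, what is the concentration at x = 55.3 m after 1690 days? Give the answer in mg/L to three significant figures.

Retardation factor R = 1 + ρ_b·K_d/n = 1 + 1.95 × 0.79/0.40 = 4.851.
Sorption retards both mechanisms: v_R = v/R = 0.03360 m/day, D_R = D/R = 0.005422 m²/day.
v_R·t = 0.03360 × 1690 = 56.784 m; 2√(D_R t) = 6.054 m; argument = (55.3 − 56.784)/6.054 = -0.2451.
C = C₀ × ½·erfc(-0.2451) = 1.04 × 0.6356 = 0.661 mg/L.

0.661 mg/L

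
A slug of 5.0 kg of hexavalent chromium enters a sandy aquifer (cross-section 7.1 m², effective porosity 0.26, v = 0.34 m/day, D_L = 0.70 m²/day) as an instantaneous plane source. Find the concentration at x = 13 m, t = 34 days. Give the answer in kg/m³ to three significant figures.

0.153 kg/m³

For an instantaneous plane source, C(x,t) = M/(n_e·A·√(4πDt)) · exp(−(x−vt)²/(4Dt)), with n_e·A the pore (flow) area.
Plume center vt = 0.34 × 34 = 11.56 m, so the well at 13 m is 1.44 m downgradient of the peak.
√(4πDt) = 17.29 m, giving peak height M/(n_e·A·√(4πDt)) = 5.0/(0.26 × 7.1 × 17.29) = 0.1567 kg/m³.
(x−vt)²/(4Dt) = (1.44)²/(4 × 0.70 × 34) = 0.02178; exp(−0.02178) = 0.9785.
C = 0.1567 × 0.9785 = 0.153 kg/m³.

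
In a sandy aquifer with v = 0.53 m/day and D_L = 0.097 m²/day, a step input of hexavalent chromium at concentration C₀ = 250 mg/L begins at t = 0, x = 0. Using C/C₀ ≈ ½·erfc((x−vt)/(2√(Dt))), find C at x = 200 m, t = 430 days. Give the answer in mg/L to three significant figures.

For a continuous step input, C/C₀ ≈ ½·erfc((x−vt)/(2√(Dt))).
vt = 0.53 × 430 = 227.9 m and 2√(Dt) = 2√(0.097 × 430) = 12.92 m.
Argument (x−vt)/(2√(Dt)) = (200 − 227.9)/12.92 = -2.159; ½·erfc(-2.159) = 0.9989.
C = 250 × 0.9989 = 250 mg/L.

250 mg/L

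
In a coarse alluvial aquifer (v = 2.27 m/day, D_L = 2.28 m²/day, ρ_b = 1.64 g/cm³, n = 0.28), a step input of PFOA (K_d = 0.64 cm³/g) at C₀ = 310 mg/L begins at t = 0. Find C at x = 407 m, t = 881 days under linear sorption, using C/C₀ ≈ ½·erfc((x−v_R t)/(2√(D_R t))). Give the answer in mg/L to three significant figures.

213 mg/L

Retardation factor R = 1 + ρ_b·K_d/n = 1 + 1.64 × 0.64/0.28 = 4.749.
Sorption retards both mechanisms: v_R = v/R = 0.4780 m/day, D_R = D/R = 0.4801 m²/day.
v_R·t = 0.4780 × 881 = 421.118 m; 2√(D_R t) = 41.13 m; argument = (407 − 421.118)/41.13 = -0.3433.
C = C₀ × ½·erfc(-0.3433) = 310 × 0.6863 = 213 mg/L.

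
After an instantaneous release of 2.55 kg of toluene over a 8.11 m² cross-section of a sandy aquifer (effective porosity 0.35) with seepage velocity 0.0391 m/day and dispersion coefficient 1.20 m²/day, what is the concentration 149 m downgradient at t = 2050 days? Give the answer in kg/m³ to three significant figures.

0.00316 kg/m³

For an instantaneous plane source, C(x,t) = M/(n_e·A·√(4πDt)) · exp(−(x−vt)²/(4Dt)), with n_e·A the pore (flow) area.
Plume center vt = 0.0391 × 2050 = 80.155 m, so the well at 149 m is 68.845 m downgradient of the peak.
√(4πDt) = 175.8 m, giving peak height M/(n_e·A·√(4πDt)) = 2.55/(0.35 × 8.11 × 175.8) = 0.005110 kg/m³.
(x−vt)²/(4Dt) = (68.845)²/(4 × 1.20 × 2050) = 0.4817; exp(−0.4817) = 0.6177.
C = 0.005110 × 0.6177 = 0.00316 kg/m³.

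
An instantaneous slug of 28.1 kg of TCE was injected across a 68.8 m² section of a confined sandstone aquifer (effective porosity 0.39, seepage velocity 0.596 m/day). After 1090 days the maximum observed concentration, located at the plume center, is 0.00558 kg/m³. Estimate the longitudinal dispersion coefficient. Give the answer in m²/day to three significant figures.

At the plume center C_max = M/(n_e·A·√(4πDt)), so D = M²/(4πt·(n_e·A·C_max)²).
n_e·A·C_max = 0.39 × 68.8 × 0.00558 = 0.1497 kg/m.
D = 28.1²/(4π × 1090 × 0.1497²) = 2.57 m²/day.

2.57 m²/day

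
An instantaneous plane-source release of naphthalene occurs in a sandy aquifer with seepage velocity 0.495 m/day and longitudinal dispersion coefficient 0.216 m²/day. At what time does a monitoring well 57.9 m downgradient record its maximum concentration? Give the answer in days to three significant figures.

For the 1D instantaneous-source solution, setting ∂C/∂t = 0 at fixed x gives v²t² + 2Dt − x² = 0, so t = (√(D² + v²x²) − D)/v².
√(D² + v²x²) = √(0.216² + 0.495² × 57.9²) = 28.66; v² = 0.245025.
t = (28.66 − 0.216)/0.245025 = 116 days (vs. the pure-advection estimate x/v = 117 d).

116 days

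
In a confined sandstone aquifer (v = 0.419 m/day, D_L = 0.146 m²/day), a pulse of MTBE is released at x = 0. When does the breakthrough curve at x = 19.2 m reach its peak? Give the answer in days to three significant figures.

45.0 days

For the 1D instantaneous-source solution, setting ∂C/∂t = 0 at fixed x gives v²t² + 2Dt − x² = 0, so t = (√(D² + v²x²) − D)/v².
√(D² + v²x²) = √(0.146² + 0.419² × 19.2²) = 8.046; v² = 0.175561.
t = (8.046 − 0.146)/0.175561 = 45.0 days (vs. the pure-advection estimate x/v = 45.8 d).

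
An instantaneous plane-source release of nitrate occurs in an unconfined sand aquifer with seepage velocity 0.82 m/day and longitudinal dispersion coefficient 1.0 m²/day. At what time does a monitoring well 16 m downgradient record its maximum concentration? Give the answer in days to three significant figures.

For the 1D instantaneous-source solution, setting ∂C/∂t = 0 at fixed x gives v²t² + 2Dt − x² = 0, so t = (√(D² + v²x²) − D)/v².
√(D² + v²x²) = √(1.0² + 0.82² × 16²) = 13.16; v² = 0.6724.
t = (13.16 − 1.0)/0.6724 = 18.1 days (vs. the pure-advection estimate x/v = 19.5 d).

18.1 days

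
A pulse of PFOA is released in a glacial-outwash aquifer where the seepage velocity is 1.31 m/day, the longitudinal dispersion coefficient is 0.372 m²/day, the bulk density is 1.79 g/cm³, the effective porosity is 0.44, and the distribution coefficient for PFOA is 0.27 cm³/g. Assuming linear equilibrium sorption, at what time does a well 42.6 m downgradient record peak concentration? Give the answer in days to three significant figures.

67.8 days

Retardation factor R = 1 + ρ_b·K_d/n = 1 + 1.79 × 0.27/0.44 = 2.098.
Sorption retards both mechanisms: v_R = v/R = 0.6244 m/day, D_R = D/R = 0.1773 m²/day.
Peak time from v_R²t² + 2D_R t − x² = 0: t = (√(D_R² + v_R²x²) − D_R)/v_R².
√(D_R² + v_R²x²) = √(0.1773² + 0.6244² × 42.6²) = 26.60; v_R² = 0.3899.
t = (26.60 − 0.1773)/0.3899 = 67.8 days.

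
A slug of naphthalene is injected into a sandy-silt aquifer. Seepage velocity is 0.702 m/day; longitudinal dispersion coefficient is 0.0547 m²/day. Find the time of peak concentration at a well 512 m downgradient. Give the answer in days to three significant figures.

For the 1D instantaneous-source solution, setting ∂C/∂t = 0 at fixed x gives v²t² + 2Dt − x² = 0, so t = (√(D² + v²x²) − D)/v².
√(D² + v²x²) = √(0.0547² + 0.702² × 512²) = 359.4; v² = 0.492804.
t = (359.4 − 0.0547)/0.492804 = 729 days (vs. the pure-advection estimate x/v = 729 d).

729 days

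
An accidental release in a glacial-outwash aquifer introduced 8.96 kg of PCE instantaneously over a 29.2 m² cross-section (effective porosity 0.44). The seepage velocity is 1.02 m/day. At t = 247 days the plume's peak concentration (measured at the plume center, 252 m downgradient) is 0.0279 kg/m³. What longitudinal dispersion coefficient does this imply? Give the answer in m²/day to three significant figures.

0.201 m²/day

At the plume center C_max = M/(n_e·A·√(4πDt)), so D = M²/(4πt·(n_e·A·C_max)²).
n_e·A·C_max = 0.44 × 29.2 × 0.0279 = 0.3585 kg/m.
D = 8.96²/(4π × 247 × 0.3585²) = 0.201 m²/day.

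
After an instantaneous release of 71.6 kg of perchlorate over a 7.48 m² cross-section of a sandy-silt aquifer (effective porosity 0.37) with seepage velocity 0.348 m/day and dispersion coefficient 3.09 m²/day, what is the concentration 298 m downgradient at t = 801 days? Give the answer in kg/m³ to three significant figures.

0.141 kg/m³

For an instantaneous plane source, C(x,t) = M/(n_e·A·√(4πDt)) · exp(−(x−vt)²/(4Dt)), with n_e·A the pore (flow) area.
Plume center vt = 0.348 × 801 = 278.748 m, so the well at 298 m is 19.252 m downgradient of the peak.
√(4πDt) = 176.4 m, giving peak height M/(n_e·A·√(4πDt)) = 71.6/(0.37 × 7.48 × 176.4) = 0.1467 kg/m³.
(x−vt)²/(4Dt) = (19.252)²/(4 × 3.09 × 801) = 0.03744; exp(−0.03744) = 0.9633.
C = 0.1467 × 0.9633 = 0.141 kg/m³.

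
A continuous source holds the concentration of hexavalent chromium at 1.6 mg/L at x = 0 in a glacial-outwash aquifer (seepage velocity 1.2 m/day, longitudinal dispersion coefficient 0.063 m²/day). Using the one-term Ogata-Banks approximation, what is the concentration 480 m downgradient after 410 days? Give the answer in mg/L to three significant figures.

For a continuous step input, C/C₀ ≈ ½·erfc((x−vt)/(2√(Dt))).
vt = 1.2 × 410 = 492 m and 2√(Dt) = 2√(0.063 × 410) = 10.16 m.
Argument (x−vt)/(2√(Dt)) = (480 − 492)/10.16 = -1.181; ½·erfc(-1.181) = 0.9526.
C = 1.6 × 0.9526 = 1.52 mg/L.

1.52 mg/L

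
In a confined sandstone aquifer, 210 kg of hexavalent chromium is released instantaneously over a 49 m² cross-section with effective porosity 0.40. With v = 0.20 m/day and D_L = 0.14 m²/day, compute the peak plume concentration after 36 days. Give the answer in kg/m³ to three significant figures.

The peak of an instantaneous 1D plume sits at x = vt; there the Gaussian factor is 1 and C_max = M/(n_e·A·√(4πDt)), where n_e·A is the pore area the mass is dissolved in.
√(4πDt) = √(4π × 0.14 × 36) = 7.958 m, so C_max = 210/(0.40 × 49 × 7.958) = 1.35 kg/m³.

1.35 kg/m³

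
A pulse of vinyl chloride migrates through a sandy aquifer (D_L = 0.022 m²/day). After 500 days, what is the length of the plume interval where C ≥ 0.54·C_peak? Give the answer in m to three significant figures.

The plume is Gaussian with σ = √(2Dt) = √(2 × 0.022 × 500) = 4.690 m.
C/C_peak = exp(−Δx²/(2σ²)) = 0.54 ⇒ Δx = σ·√(−2 ln 0.54) = 4.690 × 1.110 = 5.206 m.
Width = 2Δx = 10.4 m.

10.4 m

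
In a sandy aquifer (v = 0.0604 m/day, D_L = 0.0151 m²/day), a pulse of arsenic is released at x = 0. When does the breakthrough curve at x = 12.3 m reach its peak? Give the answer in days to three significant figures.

200 days

For the 1D instantaneous-source solution, setting ∂C/∂t = 0 at fixed x gives v²t² + 2Dt − x² = 0, so t = (√(D² + v²x²) − D)/v².
√(D² + v²x²) = √(0.0151² + 0.0604² × 12.3²) = 0.7431; v² = 0.00364816.
t = (0.7431 − 0.0151)/0.00364816 = 200 days (vs. the pure-advection estimate x/v = 204 d).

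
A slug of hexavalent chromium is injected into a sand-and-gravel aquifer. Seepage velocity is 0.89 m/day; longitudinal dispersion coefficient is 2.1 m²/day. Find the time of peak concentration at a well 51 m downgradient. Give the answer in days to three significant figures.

For the 1D instantaneous-source solution, setting ∂C/∂t = 0 at fixed x gives v²t² + 2Dt − x² = 0, so t = (√(D² + v²x²) − D)/v².
√(D² + v²x²) = √(2.1² + 0.89² × 51²) = 45.44; v² = 0.7921.
t = (45.44 − 2.1)/0.7921 = 54.7 days (vs. the pure-advection estimate x/v = 57.3 d).

54.7 days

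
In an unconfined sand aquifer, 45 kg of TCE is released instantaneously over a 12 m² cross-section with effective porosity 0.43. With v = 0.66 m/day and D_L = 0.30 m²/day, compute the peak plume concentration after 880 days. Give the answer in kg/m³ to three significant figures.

0.151 kg/m³

The peak of an instantaneous 1D plume sits at x = vt; there the Gaussian factor is 1 and C_max = M/(n_e·A·√(4πDt)), where n_e·A is the pore area the mass is dissolved in.
√(4πDt) = √(4π × 0.30 × 880) = 57.60 m, so C_max = 45/(0.43 × 12 × 57.60) = 0.151 kg/m³.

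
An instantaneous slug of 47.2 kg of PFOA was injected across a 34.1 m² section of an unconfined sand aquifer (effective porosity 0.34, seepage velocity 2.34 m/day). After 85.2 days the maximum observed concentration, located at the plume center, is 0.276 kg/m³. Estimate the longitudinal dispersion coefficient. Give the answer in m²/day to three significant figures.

0.203 m²/day

At the plume center C_max = M/(n_e·A·√(4πDt)), so D = M²/(4πt·(n_e·A·C_max)²).
n_e·A·C_max = 0.34 × 34.1 × 0.276 = 3.200 kg/m.
D = 47.2²/(4π × 85.2 × 3.200²) = 0.203 m²/day.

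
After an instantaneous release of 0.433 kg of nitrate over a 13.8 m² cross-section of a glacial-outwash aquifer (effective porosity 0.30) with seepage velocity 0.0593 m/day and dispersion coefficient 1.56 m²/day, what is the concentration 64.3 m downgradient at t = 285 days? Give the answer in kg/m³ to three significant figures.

For an instantaneous plane source, C(x,t) = M/(n_e·A·√(4πDt)) · exp(−(x−vt)²/(4Dt)), with n_e·A the pore (flow) area.
Plume center vt = 0.0593 × 285 = 16.9005 m, so the well at 64.3 m is 47.3995 m downgradient of the peak.
√(4πDt) = 74.75 m, giving peak height M/(n_e·A·√(4πDt)) = 0.433/(0.30 × 13.8 × 74.75) = 0.001399 kg/m³.
(x−vt)²/(4Dt) = (47.3995)²/(4 × 1.56 × 285) = 1.263; exp(−1.263) = 0.2828.
C = 0.001399 × 0.2828 = 0.000396 kg/m³.

0.000396 kg/m³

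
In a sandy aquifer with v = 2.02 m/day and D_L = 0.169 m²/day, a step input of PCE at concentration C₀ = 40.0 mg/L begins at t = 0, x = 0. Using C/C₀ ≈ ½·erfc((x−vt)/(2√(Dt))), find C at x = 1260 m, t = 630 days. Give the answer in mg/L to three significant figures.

32.2 mg/L

For a continuous step input, C/C₀ ≈ ½·erfc((x−vt)/(2√(Dt))).
vt = 2.02 × 630 = 1272.6 m and 2√(Dt) = 2√(0.169 × 630) = 20.64 m.
Argument (x−vt)/(2√(Dt)) = (1260 − 1272.6)/20.64 = -0.6105; ½·erfc(-0.6105) = 0.8060.
C = 40.0 × 0.8060 = 32.2 mg/L.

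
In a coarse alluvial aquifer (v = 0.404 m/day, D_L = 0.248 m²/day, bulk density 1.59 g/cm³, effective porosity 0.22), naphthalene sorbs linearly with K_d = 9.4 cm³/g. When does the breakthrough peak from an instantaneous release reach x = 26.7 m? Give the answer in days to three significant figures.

Retardation factor R = 1 + ρ_b·K_d/n = 1 + 1.59 × 9.4/0.22 = 68.94.
Sorption retards both mechanisms: v_R = v/R = 0.005860 m/day, D_R = D/R = 0.003597 m²/day.
Peak time from v_R²t² + 2D_R t − x² = 0: t = (√(D_R² + v_R²x²) − D_R)/v_R².
√(D_R² + v_R²x²) = √(0.003597² + 0.005860² × 26.7²) = 0.1565; v_R² = 3.434e-05.
t = (0.1565 − 0.003597)/3.434e-05 = 4450 days.

4450 days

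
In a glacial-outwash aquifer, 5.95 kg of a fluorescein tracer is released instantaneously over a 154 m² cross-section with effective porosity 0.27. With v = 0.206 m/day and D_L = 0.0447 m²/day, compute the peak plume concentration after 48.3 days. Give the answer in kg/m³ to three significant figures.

0.0275 kg/m³

The peak of an instantaneous 1D plume sits at x = vt; there the Gaussian factor is 1 and C_max = M/(n_e·A·√(4πDt)), where n_e·A is the pore area the mass is dissolved in.
√(4πDt) = √(4π × 0.0447 × 48.3) = 5.209 m, so C_max = 5.95/(0.27 × 154 × 5.209) = 0.0275 kg/m³.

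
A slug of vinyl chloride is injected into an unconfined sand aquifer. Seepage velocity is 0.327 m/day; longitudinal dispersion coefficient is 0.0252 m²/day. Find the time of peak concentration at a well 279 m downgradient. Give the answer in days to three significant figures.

For the 1D instantaneous-source solution, setting ∂C/∂t = 0 at fixed x gives v²t² + 2Dt − x² = 0, so t = (√(D² + v²x²) − D)/v².
√(D² + v²x²) = √(0.0252² + 0.327² × 279²) = 91.23; v² = 0.106929.
t = (91.23 − 0.0252)/0.106929 = 853 days (vs. the pure-advection estimate x/v = 853 d).

853 days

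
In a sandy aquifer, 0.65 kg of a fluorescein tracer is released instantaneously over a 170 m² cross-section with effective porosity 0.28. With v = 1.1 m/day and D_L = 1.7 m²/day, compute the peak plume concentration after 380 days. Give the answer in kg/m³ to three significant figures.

0.000152 kg/m³

The peak of an instantaneous 1D plume sits at x = vt; there the Gaussian factor is 1 and C_max = M/(n_e·A·√(4πDt)), where n_e·A is the pore area the mass is dissolved in.
√(4πDt) = √(4π × 1.7 × 380) = 90.10 m, so C_max = 0.65/(0.28 × 170 × 90.10) = 0.000152 kg/m³.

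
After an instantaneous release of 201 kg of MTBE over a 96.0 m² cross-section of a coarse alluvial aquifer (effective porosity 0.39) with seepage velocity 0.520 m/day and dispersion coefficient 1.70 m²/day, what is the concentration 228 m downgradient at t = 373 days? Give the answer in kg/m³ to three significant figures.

0.0381 kg/m³

For an instantaneous plane source, C(x,t) = M/(n_e·A·√(4πDt)) · exp(−(x−vt)²/(4Dt)), with n_e·A the pore (flow) area.
Plume center vt = 0.520 × 373 = 193.96 m, so the well at 228 m is 34.04 m downgradient of the peak.
√(4πDt) = 89.27 m, giving peak height M/(n_e·A·√(4πDt)) = 201/(0.39 × 96.0 × 89.27) = 0.06014 kg/m³.
(x−vt)²/(4Dt) = (34.04)²/(4 × 1.70 × 373) = 0.4568; exp(−0.4568) = 0.6333.
C = 0.06014 × 0.6333 = 0.0381 kg/m³.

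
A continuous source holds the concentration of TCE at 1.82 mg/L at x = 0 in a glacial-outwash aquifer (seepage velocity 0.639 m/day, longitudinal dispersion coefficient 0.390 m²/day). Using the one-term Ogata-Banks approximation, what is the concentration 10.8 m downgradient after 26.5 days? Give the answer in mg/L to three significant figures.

For a continuous step input, C/C₀ ≈ ½·erfc((x−vt)/(2√(Dt))).
vt = 0.639 × 26.5 = 16.9335 m and 2√(Dt) = 2√(0.390 × 26.5) = 6.430 m.
Argument (x−vt)/(2√(Dt)) = (10.8 − 16.9335)/6.430 = -0.9539; ½·erfc(-0.9539) = 0.9113.
C = 1.82 × 0.9113 = 1.66 mg/L.

1.66 mg/L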